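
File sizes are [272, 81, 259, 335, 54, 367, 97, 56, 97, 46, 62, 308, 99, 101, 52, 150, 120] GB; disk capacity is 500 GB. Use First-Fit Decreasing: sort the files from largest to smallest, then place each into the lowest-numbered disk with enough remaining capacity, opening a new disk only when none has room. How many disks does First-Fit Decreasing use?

Sorted descending: 367, 335, 308, 272, 259, 150, 120, 101, 99, 97, 97, 81, 62, 56, 54, 52, 46.
367 GB → disk 1 (remaining 133 GB)
335 GB → disk 2 (remaining 165 GB)
308 GB → disk 3 (remaining 192 GB)
272 GB → disk 4 (remaining 228 GB)
259 GB → disk 5 (remaining 241 GB)
150 GB → disk 2 (remaining 15 GB)
120 GB → disk 1 (remaining 13 GB)
101 GB → disk 3 (remaining 91 GB)
99 GB → disk 4 (remaining 129 GB)
97 GB → disk 4 (remaining 32 GB)
97 GB → disk 5 (remaining 144 GB)
81 GB → disk 3 (remaining 10 GB)
62 GB → disk 5 (remaining 82 GB)
56 GB → disk 5 (remaining 26 GB)
54 GB → disk 6 (remaining 446 GB)
52 GB → disk 6 (remaining 394 GB)
46 GB → disk 6 (remaining 348 GB)
Final disks: [367,120] [335,150] [308,101,81] [272,99,97] [259,97,62,56] [54,52,46].

6 disks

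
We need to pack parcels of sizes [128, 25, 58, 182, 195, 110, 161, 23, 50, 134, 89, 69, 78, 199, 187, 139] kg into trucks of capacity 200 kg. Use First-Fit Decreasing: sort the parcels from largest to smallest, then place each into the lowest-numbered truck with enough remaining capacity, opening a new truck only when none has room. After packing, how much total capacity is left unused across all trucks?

173

Sorted descending: 199, 195, 187, 182, 161, 139, 134, 128, 110, 89, 78, 69, 58, 50, 25, 23.
truck 1: place 199 kg, 1 kg left
truck 2: place 195 kg, 5 kg left
truck 3: place 187 kg, 13 kg left
truck 4: place 182 kg, 18 kg left
truck 5: place 161 kg, 39 kg left
truck 6: place 139 kg, 61 kg left
truck 7: place 134 kg, 66 kg left
truck 8: place 128 kg, 72 kg left
truck 9: place 110 kg, 90 kg left
truck 9: place 89 kg, 1 kg left
truck 10: place 78 kg, 122 kg left
truck 8: place 69 kg, 3 kg left
truck 6: place 58 kg, 3 kg left
truck 7: place 50 kg, 16 kg left
truck 5: place 25 kg, 14 kg left
truck 10: place 23 kg, 99 kg left
10 trucks × 200 kg = 2000 kg; used 1827 kg; unused 173 kg.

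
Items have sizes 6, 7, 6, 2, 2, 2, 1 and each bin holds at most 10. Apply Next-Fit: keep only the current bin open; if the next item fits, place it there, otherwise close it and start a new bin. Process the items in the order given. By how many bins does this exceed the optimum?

1

Next-Fit: [6] [7] [6,2,2] [2,1] → 4 bins.
Total size 26; any packing needs at least ⌈26/10⌉ = 3 bins.
An optimal packing achieves that bound: [7,2,1] [6,2,2] [6] → 3 bins.
Excess: 4 − 3 = 1.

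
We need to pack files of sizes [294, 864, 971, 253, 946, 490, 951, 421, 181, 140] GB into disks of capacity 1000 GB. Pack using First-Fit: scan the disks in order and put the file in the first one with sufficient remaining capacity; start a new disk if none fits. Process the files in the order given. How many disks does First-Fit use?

Put 294 GB in disk 1; 706 GB remain.
Put 864 GB in disk 2; 136 GB remain.
Put 971 GB in disk 3; 29 GB remain.
Put 253 GB in disk 1; 453 GB remain.
Put 946 GB in disk 4; 54 GB remain.
Put 490 GB in disk 5; 510 GB remain.
Put 951 GB in disk 6; 49 GB remain.
Put 421 GB in disk 1; 32 GB remain.
Put 181 GB in disk 5; 329 GB remain.
Put 140 GB in disk 5; 189 GB remain.
Final disks: [294,253,421] [864] [971] [946] [490,181,140] [951].

6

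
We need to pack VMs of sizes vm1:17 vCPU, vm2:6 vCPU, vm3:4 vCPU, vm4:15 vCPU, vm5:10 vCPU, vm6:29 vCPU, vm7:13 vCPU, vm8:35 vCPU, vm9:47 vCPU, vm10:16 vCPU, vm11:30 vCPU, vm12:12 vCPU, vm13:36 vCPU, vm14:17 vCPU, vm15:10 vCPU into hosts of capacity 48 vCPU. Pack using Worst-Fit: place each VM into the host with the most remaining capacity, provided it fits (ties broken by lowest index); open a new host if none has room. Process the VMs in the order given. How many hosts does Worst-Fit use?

7

vm1 (17 vCPU) → host 1 (remaining 31 vCPU)
vm2 (6 vCPU) → host 1 (remaining 25 vCPU)
vm3 (4 vCPU) → host 1 (remaining 21 vCPU)
vm4 (15 vCPU) → host 1 (remaining 6 vCPU)
vm5 (10 vCPU) → host 2 (remaining 38 vCPU)
vm6 (29 vCPU) → host 2 (remaining 9 vCPU)
vm7 (13 vCPU) → host 3 (remaining 35 vCPU)
vm8 (35 vCPU) → host 3 (remaining 0 vCPU)
vm9 (47 vCPU) → host 4 (remaining 1 vCPU)
vm10 (16 vCPU) → host 5 (remaining 32 vCPU)
vm11 (30 vCPU) → host 5 (remaining 2 vCPU)
vm12 (12 vCPU) → host 6 (remaining 36 vCPU)
vm13 (36 vCPU) → host 6 (remaining 0 vCPU)
vm14 (17 vCPU) → host 7 (remaining 31 vCPU)
vm15 (10 vCPU) → host 7 (remaining 21 vCPU)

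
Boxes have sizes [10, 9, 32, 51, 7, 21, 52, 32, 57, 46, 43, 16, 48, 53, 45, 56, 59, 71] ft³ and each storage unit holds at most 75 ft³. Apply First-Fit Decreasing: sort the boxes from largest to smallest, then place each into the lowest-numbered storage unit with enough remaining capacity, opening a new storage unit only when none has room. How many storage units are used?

Sorted descending: 71, 59, 57, 56, 53, 52, 51, 48, 46, 45, 43, 32, 32, 21, 16, 10, 9, 7.
Put 71 ft³ in storage unit 1; 4 ft³ remain.
Put 59 ft³ in storage unit 2; 16 ft³ remain.
Put 57 ft³ in storage unit 3; 18 ft³ remain.
Put 56 ft³ in storage unit 4; 19 ft³ remain.
Put 53 ft³ in storage unit 5; 22 ft³ remain.
Put 52 ft³ in storage unit 6; 23 ft³ remain.
Put 51 ft³ in storage unit 7; 24 ft³ remain.
Put 48 ft³ in storage unit 8; 27 ft³ remain.
Put 46 ft³ in storage unit 9; 29 ft³ remain.
Put 45 ft³ in storage unit 10; 30 ft³ remain.
Put 43 ft³ in storage unit 11; 32 ft³ remain.
Put 32 ft³ in storage unit 11; 0 ft³ remain.
Put 32 ft³ in storage unit 12; 43 ft³ remain.
Put 21 ft³ in storage unit 5; 1 ft³ remain.
Put 16 ft³ in storage unit 2; 0 ft³ remain.
Put 10 ft³ in storage unit 3; 8 ft³ remain.
Put 9 ft³ in storage unit 4; 10 ft³ remain.
Put 7 ft³ in storage unit 3; 1 ft³ remain.

12 storage units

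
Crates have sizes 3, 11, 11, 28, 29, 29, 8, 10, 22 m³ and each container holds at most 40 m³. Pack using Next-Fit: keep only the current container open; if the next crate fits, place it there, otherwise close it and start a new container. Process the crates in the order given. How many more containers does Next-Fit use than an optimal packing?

Next-Fit: [3,11,11] [28] [29] [29,8] [10,22] → 5 containers.
Total size 151 m³; any packing needs at least ⌈151/40⌉ = 4 containers.
An optimal packing achieves that bound: [29,11] [29,11] [28,10] [22,8,3] → 4 containers.
Excess: 5 − 4 = 1.

1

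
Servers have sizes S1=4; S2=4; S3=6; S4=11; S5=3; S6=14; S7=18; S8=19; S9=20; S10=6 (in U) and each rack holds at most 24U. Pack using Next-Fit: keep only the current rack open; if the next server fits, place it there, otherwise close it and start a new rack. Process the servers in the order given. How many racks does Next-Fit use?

7

S1 (4U) → rack 1 (remaining 20U)
S2 (4U) → rack 1 (remaining 16U)
S3 (6U) → rack 1 (remaining 10U)
S4 (11U) → rack 2 (remaining 13U)
S5 (3U) → rack 2 (remaining 10U)
S6 (14U) → rack 3 (remaining 10U)
S7 (18U) → rack 4 (remaining 6U)
S8 (19U) → rack 5 (remaining 5U)
S9 (20U) → rack 6 (remaining 4U)
S10 (6U) → rack 7 (remaining 18U)
Final racks: [4,4,6] [11,3] [14] [18] [19] [20] [6].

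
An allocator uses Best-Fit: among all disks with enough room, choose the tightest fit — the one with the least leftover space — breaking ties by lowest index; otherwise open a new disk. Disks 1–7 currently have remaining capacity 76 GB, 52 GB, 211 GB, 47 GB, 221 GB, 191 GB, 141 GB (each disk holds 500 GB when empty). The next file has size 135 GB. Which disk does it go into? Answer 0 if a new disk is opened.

7

Disks with room: disk 3 (211 GB), disk 5 (221 GB), disk 6 (191 GB), disk 7 (141 GB).
Tightest fit is disk 7 with 141 GB free.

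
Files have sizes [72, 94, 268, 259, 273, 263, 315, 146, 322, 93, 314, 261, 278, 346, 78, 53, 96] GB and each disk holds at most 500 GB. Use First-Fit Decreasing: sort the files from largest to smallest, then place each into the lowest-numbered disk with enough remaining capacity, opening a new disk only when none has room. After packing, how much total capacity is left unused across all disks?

Sorted descending: 346, 322, 315, 314, 278, 273, 268, 263, 261, 259, 146, 96, 94, 93, 78, 72, 53.
Put 346 GB in disk 1; 154 GB remain.
Put 322 GB in disk 2; 178 GB remain.
Put 315 GB in disk 3; 185 GB remain.
Put 314 GB in disk 4; 186 GB remain.
Put 278 GB in disk 5; 222 GB remain.
Put 273 GB in disk 6; 227 GB remain.
Put 268 GB in disk 7; 232 GB remain.
Put 263 GB in disk 8; 237 GB remain.
Put 261 GB in disk 9; 239 GB remain.
Put 259 GB in disk 10; 241 GB remain.
Put 146 GB in disk 1; 8 GB remain.
Put 96 GB in disk 2; 82 GB remain.
Put 94 GB in disk 3; 91 GB remain.
Put 93 GB in disk 4; 93 GB remain.
Put 78 GB in disk 2; 4 GB remain.
Put 72 GB in disk 3; 19 GB remain.
Put 53 GB in disk 4; 40 GB remain.
10 disks × 500 GB = 5000 GB; used 3531 GB; unused 1469 GB.

1469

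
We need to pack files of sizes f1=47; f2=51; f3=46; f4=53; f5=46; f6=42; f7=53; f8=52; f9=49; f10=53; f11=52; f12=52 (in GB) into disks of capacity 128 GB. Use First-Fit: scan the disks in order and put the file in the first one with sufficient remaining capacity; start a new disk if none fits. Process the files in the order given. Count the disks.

Put f1 (47 GB) in disk 1; 81 GB remain.
Put f2 (51 GB) in disk 1; 30 GB remain.
Put f3 (46 GB) in disk 2; 82 GB remain.
Put f4 (53 GB) in disk 2; 29 GB remain.
Put f5 (46 GB) in disk 3; 82 GB remain.
Put f6 (42 GB) in disk 3; 40 GB remain.
Put f7 (53 GB) in disk 4; 75 GB remain.
Put f8 (52 GB) in disk 4; 23 GB remain.
Put f9 (49 GB) in disk 5; 79 GB remain.
Put f10 (53 GB) in disk 5; 26 GB remain.
Put f11 (52 GB) in disk 6; 76 GB remain.
Put f12 (52 GB) in disk 6; 24 GB remain.

6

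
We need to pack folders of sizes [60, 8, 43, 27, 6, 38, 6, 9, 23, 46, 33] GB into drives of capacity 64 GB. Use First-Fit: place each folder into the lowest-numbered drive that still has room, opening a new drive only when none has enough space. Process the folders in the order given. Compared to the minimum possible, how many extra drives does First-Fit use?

First-Fit: [60] [8,43,6,6] [27,9,23] [38] [46] [33] → 6 drives.
Total size 299 GB; any packing needs at least ⌈299/64⌉ = 5 drives.
An optimal packing achieves that bound: [60] [46,9,8] [43,6,6] [38,23] [33,27] → 5 drives.
Excess: 6 − 5 = 1.

1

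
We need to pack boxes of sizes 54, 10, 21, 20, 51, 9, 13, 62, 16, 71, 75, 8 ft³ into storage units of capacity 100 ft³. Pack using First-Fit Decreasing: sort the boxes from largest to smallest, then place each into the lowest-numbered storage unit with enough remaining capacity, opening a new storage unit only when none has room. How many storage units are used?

5 storage units

Sorted descending: 75, 71, 62, 54, 51, 21, 20, 16, 13, 10, 9, 8.
75 ft³ → storage unit 1 (remaining 25 ft³)
71 ft³ → storage unit 2 (remaining 29 ft³)
62 ft³ → storage unit 3 (remaining 38 ft³)
54 ft³ → storage unit 4 (remaining 46 ft³)
51 ft³ → storage unit 5 (remaining 49 ft³)
21 ft³ → storage unit 1 (remaining 4 ft³)
20 ft³ → storage unit 2 (remaining 9 ft³)
16 ft³ → storage unit 3 (remaining 22 ft³)
13 ft³ → storage unit 3 (remaining 9 ft³)
10 ft³ → storage unit 4 (remaining 36 ft³)
9 ft³ → storage unit 2 (remaining 0 ft³)
8 ft³ → storage unit 3 (remaining 1 ft³)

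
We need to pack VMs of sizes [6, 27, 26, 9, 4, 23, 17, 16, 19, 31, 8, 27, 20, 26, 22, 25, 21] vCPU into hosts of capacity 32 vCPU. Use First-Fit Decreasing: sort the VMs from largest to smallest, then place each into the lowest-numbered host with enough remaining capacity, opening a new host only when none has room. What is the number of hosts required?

Sorted descending: 31, 27, 27, 26, 26, 25, 23, 22, 21, 20, 19, 17, 16, 9, 8, 6, 4.
host 1: place 31 vCPU, 1 vCPU left
host 2: place 27 vCPU, 5 vCPU left
host 3: place 27 vCPU, 5 vCPU left
host 4: place 26 vCPU, 6 vCPU left
host 5: place 26 vCPU, 6 vCPU left
host 6: place 25 vCPU, 7 vCPU left
host 7: place 23 vCPU, 9 vCPU left
host 8: place 22 vCPU, 10 vCPU left
host 9: place 21 vCPU, 11 vCPU left
host 10: place 20 vCPU, 12 vCPU left
host 11: place 19 vCPU, 13 vCPU left
host 12: place 17 vCPU, 15 vCPU left
host 13: place 16 vCPU, 16 vCPU left
host 7: place 9 vCPU, 0 vCPU left
host 8: place 8 vCPU, 2 vCPU left
host 4: place 6 vCPU, 0 vCPU left
host 2: place 4 vCPU, 1 vCPU left
Final hosts: [31] [27,4] [27] [26,6] [26] [25] [23,9] [22,8] [21] [20] [19] [17] [16].

13 hosts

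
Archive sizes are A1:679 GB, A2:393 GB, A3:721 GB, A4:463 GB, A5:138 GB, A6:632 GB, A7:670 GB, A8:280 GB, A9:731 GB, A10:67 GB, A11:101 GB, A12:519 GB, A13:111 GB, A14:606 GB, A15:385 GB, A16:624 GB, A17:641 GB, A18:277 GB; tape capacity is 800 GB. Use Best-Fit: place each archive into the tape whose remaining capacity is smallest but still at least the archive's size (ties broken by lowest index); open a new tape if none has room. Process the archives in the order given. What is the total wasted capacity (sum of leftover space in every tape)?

Put A1 (679 GB) in tape 1; 121 GB remain.
Put A2 (393 GB) in tape 2; 407 GB remain.
Put A3 (721 GB) in tape 3; 79 GB remain.
Put A4 (463 GB) in tape 4; 337 GB remain.
Put A5 (138 GB) in tape 4; 199 GB remain.
Put A6 (632 GB) in tape 5; 168 GB remain.
Put A7 (670 GB) in tape 6; 130 GB remain.
Put A8 (280 GB) in tape 2; 127 GB remain.
Put A9 (731 GB) in tape 7; 69 GB remain.
Put A10 (67 GB) in tape 7; 2 GB remain.
Put A11 (101 GB) in tape 1; 20 GB remain.
Put A12 (519 GB) in tape 8; 281 GB remain.
Put A13 (111 GB) in tape 2; 16 GB remain.
Put A14 (606 GB) in tape 9; 194 GB remain.
Put A15 (385 GB) in tape 10; 415 GB remain.
Put A16 (624 GB) in tape 11; 176 GB remain.
Put A17 (641 GB) in tape 12; 159 GB remain.
Put A18 (277 GB) in tape 8; 4 GB remain.
12 tapes × 800 GB = 9600 GB; used 8038 GB; unused 1562 GB.

1562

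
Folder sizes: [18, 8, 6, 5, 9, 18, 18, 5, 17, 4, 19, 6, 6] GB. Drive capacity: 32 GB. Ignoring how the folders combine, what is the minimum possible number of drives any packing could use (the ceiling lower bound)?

5

Total size = 18 + 8 + 6 + 5 + 9 + 18 + 18 + 5 + 17 + 4 + 19 + 6 + 6 = 139 GB.
⌈139 / 32⌉ = 5.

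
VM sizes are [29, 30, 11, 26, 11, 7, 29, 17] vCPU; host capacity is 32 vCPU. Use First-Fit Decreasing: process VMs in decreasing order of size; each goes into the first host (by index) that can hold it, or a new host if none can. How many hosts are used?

Sorted descending: 30, 29, 29, 26, 17, 11, 11, 7.
30 vCPU → host 1 (remaining 2 vCPU)
29 vCPU → host 2 (remaining 3 vCPU)
29 vCPU → host 3 (remaining 3 vCPU)
26 vCPU → host 4 (remaining 6 vCPU)
17 vCPU → host 5 (remaining 15 vCPU)
11 vCPU → host 5 (remaining 4 vCPU)
11 vCPU → host 6 (remaining 21 vCPU)
7 vCPU → host 6 (remaining 14 vCPU)

6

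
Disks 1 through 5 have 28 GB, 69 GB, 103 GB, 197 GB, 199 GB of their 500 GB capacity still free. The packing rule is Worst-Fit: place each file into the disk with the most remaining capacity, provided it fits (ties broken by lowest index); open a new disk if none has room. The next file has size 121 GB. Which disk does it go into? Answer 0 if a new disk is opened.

Disks with room: disk 4 (197 GB), disk 5 (199 GB).
Most room is disk 5 with 199 GB free.

5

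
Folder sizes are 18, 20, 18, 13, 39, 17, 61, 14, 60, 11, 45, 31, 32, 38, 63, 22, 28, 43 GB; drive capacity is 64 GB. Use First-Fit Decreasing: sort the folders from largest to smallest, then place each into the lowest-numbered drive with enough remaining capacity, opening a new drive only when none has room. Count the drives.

Sorted descending: 63, 61, 60, 45, 43, 39, 38, 32, 31, 28, 22, 20, 18, 18, 17, 14, 13, 11.
63 GB → drive 1 (remaining 1 GB)
61 GB → drive 2 (remaining 3 GB)
60 GB → drive 3 (remaining 4 GB)
45 GB → drive 4 (remaining 19 GB)
43 GB → drive 5 (remaining 21 GB)
39 GB → drive 6 (remaining 25 GB)
38 GB → drive 7 (remaining 26 GB)
32 GB → drive 8 (remaining 32 GB)
31 GB → drive 8 (remaining 1 GB)
28 GB → drive 9 (remaining 36 GB)
22 GB → drive 6 (remaining 3 GB)
20 GB → drive 5 (remaining 1 GB)
18 GB → drive 4 (remaining 1 GB)
18 GB → drive 7 (remaining 8 GB)
17 GB → drive 9 (remaining 19 GB)
14 GB → drive 9 (remaining 5 GB)
13 GB → drive 10 (remaining 51 GB)
11 GB → drive 10 (remaining 40 GB)
Final drives: [63] [61] [60] [45,18] [43,20] [39,22] [38,18] [32,31] [28,17,14] [13,11].

10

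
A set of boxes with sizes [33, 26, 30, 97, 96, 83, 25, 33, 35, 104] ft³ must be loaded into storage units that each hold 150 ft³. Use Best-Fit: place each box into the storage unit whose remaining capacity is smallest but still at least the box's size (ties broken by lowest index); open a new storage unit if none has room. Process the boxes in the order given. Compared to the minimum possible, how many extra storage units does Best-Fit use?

1

Best-Fit: [33,26,30,35] [97,25] [96,33] [83] [104] → 5 storage units.
Total size 562 ft³; any packing needs at least ⌈562/150⌉ = 4 storage units.
An optimal packing achieves that bound: [104,35] [97,33] [96,26,25] [83,33,30] → 4 storage units.
Excess: 5 − 4 = 1.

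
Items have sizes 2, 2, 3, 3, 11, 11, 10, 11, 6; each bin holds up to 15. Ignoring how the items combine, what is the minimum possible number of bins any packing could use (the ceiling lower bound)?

4

Total size = 2 + 2 + 3 + 3 + 11 + 11 + 10 + 11 + 6 = 59.
⌈59 / 15⌉ = 4.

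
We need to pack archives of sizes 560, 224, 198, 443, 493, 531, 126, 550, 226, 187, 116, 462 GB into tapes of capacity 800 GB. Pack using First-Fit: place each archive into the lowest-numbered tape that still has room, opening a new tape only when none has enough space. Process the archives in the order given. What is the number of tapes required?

6

Put 560 GB in tape 1; 240 GB remain.
Put 224 GB in tape 1; 16 GB remain.
Put 198 GB in tape 2; 602 GB remain.
Put 443 GB in tape 2; 159 GB remain.
Put 493 GB in tape 3; 307 GB remain.
Put 531 GB in tape 4; 269 GB remain.
Put 126 GB in tape 2; 33 GB remain.
Put 550 GB in tape 5; 250 GB remain.
Put 226 GB in tape 3; 81 GB remain.
Put 187 GB in tape 4; 82 GB remain.
Put 116 GB in tape 5; 134 GB remain.
Put 462 GB in tape 6; 338 GB remain.
Final tapes: [560,224] [198,443,126] [493,226] [531,187] [550,116] [462].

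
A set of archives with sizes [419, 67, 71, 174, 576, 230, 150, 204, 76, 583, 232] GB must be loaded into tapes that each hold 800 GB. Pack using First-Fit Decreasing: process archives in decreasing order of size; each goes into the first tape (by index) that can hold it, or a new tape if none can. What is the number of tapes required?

Sorted descending: 583, 576, 419, 232, 230, 204, 174, 150, 76, 71, 67.
tape 1: place 583 GB, 217 GB left
tape 2: place 576 GB, 224 GB left
tape 3: place 419 GB, 381 GB left
tape 3: place 232 GB, 149 GB left
tape 4: place 230 GB, 570 GB left
tape 1: place 204 GB, 13 GB left
tape 2: place 174 GB, 50 GB left
tape 4: place 150 GB, 420 GB left
tape 3: place 76 GB, 73 GB left
tape 3: place 71 GB, 2 GB left
tape 4: place 67 GB, 353 GB left

4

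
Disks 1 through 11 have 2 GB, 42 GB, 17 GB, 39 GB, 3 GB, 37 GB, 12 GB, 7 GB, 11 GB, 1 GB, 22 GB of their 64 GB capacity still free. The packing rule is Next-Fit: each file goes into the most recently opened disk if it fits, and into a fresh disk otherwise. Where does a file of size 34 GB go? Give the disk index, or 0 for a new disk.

0

Next-Fit only looks at disk 11, which has 22 GB free.
34 GB does not fit, so a new disk is opened.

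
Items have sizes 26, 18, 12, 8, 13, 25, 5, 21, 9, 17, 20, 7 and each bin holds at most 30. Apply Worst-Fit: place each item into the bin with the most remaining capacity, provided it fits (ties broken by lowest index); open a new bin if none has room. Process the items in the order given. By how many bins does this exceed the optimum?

Worst-Fit: [26] [18,12] [8,13,5] [25] [21,9] [17,7] [20] → 7 bins.
Total size 181; any packing needs at least ⌈181/30⌉ = 7 bins.
So 7 is already optimal.

0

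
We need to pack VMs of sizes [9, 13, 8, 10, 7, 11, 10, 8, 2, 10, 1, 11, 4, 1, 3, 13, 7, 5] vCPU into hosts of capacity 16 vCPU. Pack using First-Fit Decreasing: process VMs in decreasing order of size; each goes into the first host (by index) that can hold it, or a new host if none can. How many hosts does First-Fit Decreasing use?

10

Sorted descending: 13, 13, 11, 11, 10, 10, 10, 9, 8, 8, 7, 7, 5, 4, 3, 2, 1, 1.
13 vCPU → host 1 (remaining 3 vCPU)
13 vCPU → host 2 (remaining 3 vCPU)
11 vCPU → host 3 (remaining 5 vCPU)
11 vCPU → host 4 (remaining 5 vCPU)
10 vCPU → host 5 (remaining 6 vCPU)
10 vCPU → host 6 (remaining 6 vCPU)
10 vCPU → host 7 (remaining 6 vCPU)
9 vCPU → host 8 (remaining 7 vCPU)
8 vCPU → host 9 (remaining 8 vCPU)
8 vCPU → host 9 (remaining 0 vCPU)
7 vCPU → host 8 (remaining 0 vCPU)
7 vCPU → host 10 (remaining 9 vCPU)
5 vCPU → host 3 (remaining 0 vCPU)
4 vCPU → host 4 (remaining 1 vCPU)
3 vCPU → host 1 (remaining 0 vCPU)
2 vCPU → host 2 (remaining 1 vCPU)
1 vCPU → host 2 (remaining 0 vCPU)
1 vCPU → host 4 (remaining 0 vCPU)
Final hosts: [13,3] [13,2,1] [11,5] [11,4,1] [10] [10] [10] [9,7] [8,8] [7].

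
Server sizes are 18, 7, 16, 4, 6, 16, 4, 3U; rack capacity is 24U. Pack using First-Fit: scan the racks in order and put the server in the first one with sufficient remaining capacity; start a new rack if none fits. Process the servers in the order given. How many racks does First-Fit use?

4

rack 1: place 18U, 6U left
rack 2: place 7U, 17U left
rack 2: place 16U, 1U left
rack 1: place 4U, 2U left
rack 3: place 6U, 18U left
rack 3: place 16U, 2U left
rack 4: place 4U, 20U left
rack 4: place 3U, 17U left
Final racks: [18,4] [7,16] [6,16] [4,3].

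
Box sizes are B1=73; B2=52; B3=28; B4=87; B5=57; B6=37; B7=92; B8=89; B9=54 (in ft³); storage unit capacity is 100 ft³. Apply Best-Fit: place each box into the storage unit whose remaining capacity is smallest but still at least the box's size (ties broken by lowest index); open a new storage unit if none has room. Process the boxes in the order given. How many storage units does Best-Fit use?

7 storage units

storage unit 1: place B1 (73 ft³), 27 ft³ left
storage unit 2: place B2 (52 ft³), 48 ft³ left
storage unit 2: place B3 (28 ft³), 20 ft³ left
storage unit 3: place B4 (87 ft³), 13 ft³ left
storage unit 4: place B5 (57 ft³), 43 ft³ left
storage unit 4: place B6 (37 ft³), 6 ft³ left
storage unit 5: place B7 (92 ft³), 8 ft³ left
storage unit 6: place B8 (89 ft³), 11 ft³ left
storage unit 7: place B9 (54 ft³), 46 ft³ left
Final storage units: [73] [52,28] [87] [57,37] [92] [89] [54].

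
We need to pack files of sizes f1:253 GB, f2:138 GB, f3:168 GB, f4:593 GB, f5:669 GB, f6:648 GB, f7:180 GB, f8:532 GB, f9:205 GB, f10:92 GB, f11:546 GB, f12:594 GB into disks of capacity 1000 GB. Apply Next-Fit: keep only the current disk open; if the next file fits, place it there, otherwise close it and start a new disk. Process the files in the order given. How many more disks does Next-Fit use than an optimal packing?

Next-Fit: [253,138,168] [593] [669] [648,180] [532,205,92] [546] [594] → 7 disks.
6 files exceed 500 GB (half the capacity), and no two of those can share a disk, so at least 6 disks are needed.
An optimal packing achieves that bound: [669,253] [648,205,138] [594,180,168] [593,92] [546] [532] → 6 disks.
Excess: 7 − 6 = 1.

1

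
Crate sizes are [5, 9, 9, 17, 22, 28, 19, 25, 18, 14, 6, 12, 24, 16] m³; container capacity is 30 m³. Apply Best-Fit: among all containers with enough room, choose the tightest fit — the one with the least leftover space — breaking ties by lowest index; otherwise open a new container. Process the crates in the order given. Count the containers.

Put 5 m³ in container 1; 25 m³ remain.
Put 9 m³ in container 1; 16 m³ remain.
Put 9 m³ in container 1; 7 m³ remain.
Put 17 m³ in container 2; 13 m³ remain.
Put 22 m³ in container 3; 8 m³ remain.
Put 28 m³ in container 4; 2 m³ remain.
Put 19 m³ in container 5; 11 m³ remain.
Put 25 m³ in container 6; 5 m³ remain.
Put 18 m³ in container 7; 12 m³ remain.
Put 14 m³ in container 8; 16 m³ remain.
Put 6 m³ in container 1; 1 m³ remain.
Put 12 m³ in container 7; 0 m³ remain.
Put 24 m³ in container 9; 6 m³ remain.
Put 16 m³ in container 8; 0 m³ remain.
Final containers: [5,9,9,6] [17] [22] [28] [19] [25] [18,12] [14,16] [24].

9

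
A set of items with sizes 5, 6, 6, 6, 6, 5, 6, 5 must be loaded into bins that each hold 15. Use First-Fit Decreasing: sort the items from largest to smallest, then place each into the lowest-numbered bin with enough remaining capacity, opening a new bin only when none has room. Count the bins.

Sorted descending: 6, 6, 6, 6, 6, 5, 5, 5.
6 → bin 1 (remaining 9)
6 → bin 1 (remaining 3)
6 → bin 2 (remaining 9)
6 → bin 2 (remaining 3)
6 → bin 3 (remaining 9)
5 → bin 3 (remaining 4)
5 → bin 4 (remaining 10)
5 → bin 4 (remaining 5)
Final bins: [6,6] [6,6] [6,5] [5,5].

4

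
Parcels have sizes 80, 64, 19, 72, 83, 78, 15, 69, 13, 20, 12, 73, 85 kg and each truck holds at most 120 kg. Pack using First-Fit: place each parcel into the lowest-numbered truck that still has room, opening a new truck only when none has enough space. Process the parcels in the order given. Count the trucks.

truck 1: place 80 kg, 40 kg left
truck 2: place 64 kg, 56 kg left
truck 1: place 19 kg, 21 kg left
truck 3: place 72 kg, 48 kg left
truck 4: place 83 kg, 37 kg left
truck 5: place 78 kg, 42 kg left
truck 1: place 15 kg, 6 kg left
truck 6: place 69 kg, 51 kg left
truck 2: place 13 kg, 43 kg left
truck 2: place 20 kg, 23 kg left
truck 2: place 12 kg, 11 kg left
truck 7: place 73 kg, 47 kg left
truck 8: place 85 kg, 35 kg left
Final trucks: [80,19,15] [64,13,20,12] [72] [83] [78] [69] [73] [85].

8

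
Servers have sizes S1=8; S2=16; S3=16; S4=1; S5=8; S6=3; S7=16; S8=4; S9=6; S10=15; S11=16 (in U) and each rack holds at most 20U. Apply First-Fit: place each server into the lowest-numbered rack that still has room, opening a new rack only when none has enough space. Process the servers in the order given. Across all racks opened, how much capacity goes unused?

31

rack 1: place S1 (8U), 12U left
rack 2: place S2 (16U), 4U left
rack 3: place S3 (16U), 4U left
rack 1: place S4 (1U), 11U left
rack 1: place S5 (8U), 3U left
rack 1: place S6 (3U), 0U left
rack 4: place S7 (16U), 4U left
rack 2: place S8 (4U), 0U left
rack 5: place S9 (6U), 14U left
rack 6: place S10 (15U), 5U left
rack 7: place S11 (16U), 4U left
7 racks × 20U = 140U; used 109U; unused 31U.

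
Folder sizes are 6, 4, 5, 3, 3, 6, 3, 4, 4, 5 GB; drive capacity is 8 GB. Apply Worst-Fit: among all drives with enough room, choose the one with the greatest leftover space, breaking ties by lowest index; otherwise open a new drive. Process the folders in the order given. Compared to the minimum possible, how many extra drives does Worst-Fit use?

Worst-Fit: [6] [4,3] [5,3] [6] [3,4] [4] [5] → 7 drives.
Total size 43 GB; any packing needs at least ⌈43/8⌉ = 6 drives.
An optimal packing achieves that bound: [6] [6] [5,3] [5,3] [4,4] [4,3] → 6 drives.
Excess: 7 − 6 = 1.

1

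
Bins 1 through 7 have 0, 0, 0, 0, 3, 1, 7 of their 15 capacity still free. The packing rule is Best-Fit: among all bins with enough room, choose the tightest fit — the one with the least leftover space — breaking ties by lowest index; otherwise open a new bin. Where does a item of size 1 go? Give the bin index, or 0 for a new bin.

Bins with room: bin 5 (3), bin 6 (1), bin 7 (7).
Tightest fit is bin 6 with 1 free.

6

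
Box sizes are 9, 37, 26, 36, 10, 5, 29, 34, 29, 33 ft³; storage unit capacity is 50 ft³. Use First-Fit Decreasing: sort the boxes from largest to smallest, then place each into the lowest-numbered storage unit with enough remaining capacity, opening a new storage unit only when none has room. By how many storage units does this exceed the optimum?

First-Fit Decreasing: [37,10] [36,9,5] [34] [33] [29] [29] [26] → 7 storage units.
7 boxes exceed 25 ft³ (half the capacity), and no two of those can share a storage unit, so at least 7 storage units are needed.
So 7 is already optimal.

0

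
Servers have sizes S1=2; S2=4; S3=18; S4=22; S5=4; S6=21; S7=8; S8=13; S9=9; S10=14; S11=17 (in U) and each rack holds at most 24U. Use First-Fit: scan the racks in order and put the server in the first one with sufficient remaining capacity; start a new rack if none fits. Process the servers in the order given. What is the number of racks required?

7

Put S1 (2U) in rack 1; 22U remain.
Put S2 (4U) in rack 1; 18U remain.
Put S3 (18U) in rack 1; 0U remain.
Put S4 (22U) in rack 2; 2U remain.
Put S5 (4U) in rack 3; 20U remain.
Put S6 (21U) in rack 4; 3U remain.
Put S7 (8U) in rack 3; 12U remain.
Put S8 (13U) in rack 5; 11U remain.
Put S9 (9U) in rack 3; 3U remain.
Put S10 (14U) in rack 6; 10U remain.
Put S11 (17U) in rack 7; 7U remain.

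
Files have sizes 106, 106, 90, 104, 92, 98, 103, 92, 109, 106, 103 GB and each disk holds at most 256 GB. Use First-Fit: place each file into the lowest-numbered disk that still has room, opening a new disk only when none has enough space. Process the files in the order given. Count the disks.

106 GB → disk 1 (remaining 150 GB)
106 GB → disk 1 (remaining 44 GB)
90 GB → disk 2 (remaining 166 GB)
104 GB → disk 2 (remaining 62 GB)
92 GB → disk 3 (remaining 164 GB)
98 GB → disk 3 (remaining 66 GB)
103 GB → disk 4 (remaining 153 GB)
92 GB → disk 4 (remaining 61 GB)
109 GB → disk 5 (remaining 147 GB)
106 GB → disk 5 (remaining 41 GB)
103 GB → disk 6 (remaining 153 GB)

6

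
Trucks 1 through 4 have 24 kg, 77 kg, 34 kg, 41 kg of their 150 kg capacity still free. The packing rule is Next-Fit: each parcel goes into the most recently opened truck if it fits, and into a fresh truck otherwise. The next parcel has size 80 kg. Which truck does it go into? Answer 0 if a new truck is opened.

0

Next-Fit only looks at truck 4, which has 41 kg free.
80 kg does not fit, so a new truck is opened.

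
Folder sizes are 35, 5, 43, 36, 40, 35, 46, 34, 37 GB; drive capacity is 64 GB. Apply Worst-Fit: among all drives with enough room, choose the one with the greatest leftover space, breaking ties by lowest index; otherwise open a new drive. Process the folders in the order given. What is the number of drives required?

Put 35 GB in drive 1; 29 GB remain.
Put 5 GB in drive 1; 24 GB remain.
Put 43 GB in drive 2; 21 GB remain.
Put 36 GB in drive 3; 28 GB remain.
Put 40 GB in drive 4; 24 GB remain.
Put 35 GB in drive 5; 29 GB remain.
Put 46 GB in drive 6; 18 GB remain.
Put 34 GB in drive 7; 30 GB remain.
Put 37 GB in drive 8; 27 GB remain.
Final drives: [35,5] [43] [36] [40] [35] [46] [34] [37].

8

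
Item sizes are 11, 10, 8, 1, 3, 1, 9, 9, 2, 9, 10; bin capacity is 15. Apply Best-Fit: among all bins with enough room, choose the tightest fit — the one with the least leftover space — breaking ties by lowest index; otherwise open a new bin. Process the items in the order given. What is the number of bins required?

bin 1: place 11, 4 left
bin 2: place 10, 5 left
bin 3: place 8, 7 left
bin 1: place 1, 3 left
bin 1: place 3, 0 left
bin 2: place 1, 4 left
bin 4: place 9, 6 left
bin 5: place 9, 6 left
bin 2: place 2, 2 left
bin 6: place 9, 6 left
bin 7: place 10, 5 left

7 bins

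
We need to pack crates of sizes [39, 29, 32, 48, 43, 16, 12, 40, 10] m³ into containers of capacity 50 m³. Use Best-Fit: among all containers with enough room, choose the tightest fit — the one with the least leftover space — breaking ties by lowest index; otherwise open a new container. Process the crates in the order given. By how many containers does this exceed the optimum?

Best-Fit: [39] [29,12] [32,16] [48] [43] [40,10] → 6 containers.
Total size 269 m³; any packing needs at least ⌈269/50⌉ = 6 containers.
So 6 is already optimal.

0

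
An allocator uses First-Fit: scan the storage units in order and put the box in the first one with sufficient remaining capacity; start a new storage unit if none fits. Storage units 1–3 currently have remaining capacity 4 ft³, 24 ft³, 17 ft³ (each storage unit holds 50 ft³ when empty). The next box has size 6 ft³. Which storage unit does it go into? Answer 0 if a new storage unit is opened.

Storage units with room: storage unit 2 (24 ft³), storage unit 3 (17 ft³).
The first with room is storage unit 2.

2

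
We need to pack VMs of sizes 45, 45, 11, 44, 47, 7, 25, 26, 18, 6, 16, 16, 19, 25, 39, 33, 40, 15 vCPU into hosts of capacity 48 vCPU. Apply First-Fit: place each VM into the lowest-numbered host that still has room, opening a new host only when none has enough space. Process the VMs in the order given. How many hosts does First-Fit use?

host 1: place 45 vCPU, 3 vCPU left
host 2: place 45 vCPU, 3 vCPU left
host 3: place 11 vCPU, 37 vCPU left
host 4: place 44 vCPU, 4 vCPU left
host 5: place 47 vCPU, 1 vCPU left
host 3: place 7 vCPU, 30 vCPU left
host 3: place 25 vCPU, 5 vCPU left
host 6: place 26 vCPU, 22 vCPU left
host 6: place 18 vCPU, 4 vCPU left
host 7: place 6 vCPU, 42 vCPU left
host 7: place 16 vCPU, 26 vCPU left
host 7: place 16 vCPU, 10 vCPU left
host 8: place 19 vCPU, 29 vCPU left
host 8: place 25 vCPU, 4 vCPU left
host 9: place 39 vCPU, 9 vCPU left
host 10: place 33 vCPU, 15 vCPU left
host 11: place 40 vCPU, 8 vCPU left
host 10: place 15 vCPU, 0 vCPU left
Final hosts: [45] [45] [11,7,25] [44] [47] [26,18] [6,16,16] [19,25] [39] [33,15] [40].

11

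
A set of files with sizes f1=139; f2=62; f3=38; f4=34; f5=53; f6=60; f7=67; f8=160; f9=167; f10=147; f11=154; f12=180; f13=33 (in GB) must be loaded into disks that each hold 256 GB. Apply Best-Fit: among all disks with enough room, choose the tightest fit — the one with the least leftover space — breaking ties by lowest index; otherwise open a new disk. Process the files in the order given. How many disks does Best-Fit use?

disk 1: place f1 (139 GB), 117 GB left
disk 1: place f2 (62 GB), 55 GB left
disk 1: place f3 (38 GB), 17 GB left
disk 2: place f4 (34 GB), 222 GB left
disk 2: place f5 (53 GB), 169 GB left
disk 2: place f6 (60 GB), 109 GB left
disk 2: place f7 (67 GB), 42 GB left
disk 3: place f8 (160 GB), 96 GB left
disk 4: place f9 (167 GB), 89 GB left
disk 5: place f10 (147 GB), 109 GB left
disk 6: place f11 (154 GB), 102 GB left
disk 7: place f12 (180 GB), 76 GB left
disk 2: place f13 (33 GB), 9 GB left
Final disks: [139,62,38] [34,53,60,67,33] [160] [167] [147] [154] [180].

7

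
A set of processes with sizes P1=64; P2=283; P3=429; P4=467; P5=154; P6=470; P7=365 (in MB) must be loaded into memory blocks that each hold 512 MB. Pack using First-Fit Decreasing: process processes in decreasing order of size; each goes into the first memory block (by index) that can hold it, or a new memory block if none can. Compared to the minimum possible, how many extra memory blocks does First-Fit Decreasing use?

0

First-Fit Decreasing: [470] [467] [429,64] [365] [283,154] → 5 memory blocks.
Total size 2232 MB; any packing needs at least ⌈2232/512⌉ = 5 memory blocks.
So 5 is already optimal.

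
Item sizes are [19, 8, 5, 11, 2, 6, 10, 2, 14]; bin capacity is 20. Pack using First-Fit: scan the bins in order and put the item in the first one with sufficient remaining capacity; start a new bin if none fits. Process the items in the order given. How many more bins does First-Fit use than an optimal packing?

First-Fit: [19] [8,5,2,2] [11,6] [10] [14] → 5 bins.
Total size 77; any packing needs at least ⌈77/20⌉ = 4 bins.
An optimal packing achieves that bound: [19] [14,6] [11,8] [10,5,2,2] → 4 bins.
Excess: 5 − 4 = 1.

1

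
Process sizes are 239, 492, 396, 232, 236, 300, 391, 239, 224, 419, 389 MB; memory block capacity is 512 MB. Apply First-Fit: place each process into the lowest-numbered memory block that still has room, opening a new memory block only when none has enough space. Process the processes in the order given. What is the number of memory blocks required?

Put 239 MB in memory block 1; 273 MB remain.
Put 492 MB in memory block 2; 20 MB remain.
Put 396 MB in memory block 3; 116 MB remain.
Put 232 MB in memory block 1; 41 MB remain.
Put 236 MB in memory block 4; 276 MB remain.
Put 300 MB in memory block 5; 212 MB remain.
Put 391 MB in memory block 6; 121 MB remain.
Put 239 MB in memory block 4; 37 MB remain.
Put 224 MB in memory block 7; 288 MB remain.
Put 419 MB in memory block 8; 93 MB remain.
Put 389 MB in memory block 9; 123 MB remain.

9 memory blocks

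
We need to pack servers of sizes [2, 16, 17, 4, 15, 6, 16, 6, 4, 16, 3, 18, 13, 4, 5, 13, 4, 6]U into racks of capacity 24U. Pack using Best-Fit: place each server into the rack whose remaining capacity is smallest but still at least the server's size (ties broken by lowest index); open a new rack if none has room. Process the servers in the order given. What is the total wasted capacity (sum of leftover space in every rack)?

24

Put 2U in rack 1; 22U remain.
Put 16U in rack 1; 6U remain.
Put 17U in rack 2; 7U remain.
Put 4U in rack 1; 2U remain.
Put 15U in rack 3; 9U remain.
Put 6U in rack 2; 1U remain.
Put 16U in rack 4; 8U remain.
Put 6U in rack 4; 2U remain.
Put 4U in rack 3; 5U remain.
Put 16U in rack 5; 8U remain.
Put 3U in rack 3; 2U remain.
Put 18U in rack 6; 6U remain.
Put 13U in rack 7; 11U remain.
Put 4U in rack 6; 2U remain.
Put 5U in rack 5; 3U remain.
Put 13U in rack 8; 11U remain.
Put 4U in rack 7; 7U remain.
Put 6U in rack 7; 1U remain.
8 racks × 24U = 192U; used 168U; unused 24U.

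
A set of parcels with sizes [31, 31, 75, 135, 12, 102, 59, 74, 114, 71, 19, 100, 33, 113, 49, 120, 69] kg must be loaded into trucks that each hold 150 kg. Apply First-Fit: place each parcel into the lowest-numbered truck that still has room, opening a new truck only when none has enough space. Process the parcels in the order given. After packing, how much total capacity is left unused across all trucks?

Put 31 kg in truck 1; 119 kg remain.
Put 31 kg in truck 1; 88 kg remain.
Put 75 kg in truck 1; 13 kg remain.
Put 135 kg in truck 2; 15 kg remain.
Put 12 kg in truck 1; 1 kg remain.
Put 102 kg in truck 3; 48 kg remain.
Put 59 kg in truck 4; 91 kg remain.
Put 74 kg in truck 4; 17 kg remain.
Put 114 kg in truck 5; 36 kg remain.
Put 71 kg in truck 6; 79 kg remain.
Put 19 kg in truck 3; 29 kg remain.
Put 100 kg in truck 7; 50 kg remain.
Put 33 kg in truck 5; 3 kg remain.
Put 113 kg in truck 8; 37 kg remain.
Put 49 kg in truck 6; 30 kg remain.
Put 120 kg in truck 9; 30 kg remain.
Put 69 kg in truck 10; 81 kg remain.
10 trucks × 150 kg = 1500 kg; used 1207 kg; unused 293 kg.

293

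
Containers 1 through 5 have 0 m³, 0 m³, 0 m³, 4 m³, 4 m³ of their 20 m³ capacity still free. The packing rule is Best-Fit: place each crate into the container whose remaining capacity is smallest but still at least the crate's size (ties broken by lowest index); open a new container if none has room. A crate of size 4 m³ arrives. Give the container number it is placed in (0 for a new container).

Containers with room: container 4 (4 m³), container 5 (4 m³).
Tightest fit is container 4 with 4 m³ free.

4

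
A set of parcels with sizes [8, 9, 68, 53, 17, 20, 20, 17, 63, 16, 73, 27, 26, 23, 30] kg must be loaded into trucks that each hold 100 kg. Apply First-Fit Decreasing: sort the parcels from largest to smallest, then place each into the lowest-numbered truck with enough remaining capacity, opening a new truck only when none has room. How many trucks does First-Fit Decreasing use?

Sorted descending: 73, 68, 63, 53, 30, 27, 26, 23, 20, 20, 17, 17, 16, 9, 8.
truck 1: place 73 kg, 27 kg left
truck 2: place 68 kg, 32 kg left
truck 3: place 63 kg, 37 kg left
truck 4: place 53 kg, 47 kg left
truck 2: place 30 kg, 2 kg left
truck 1: place 27 kg, 0 kg left
truck 3: place 26 kg, 11 kg left
truck 4: place 23 kg, 24 kg left
truck 4: place 20 kg, 4 kg left
truck 5: place 20 kg, 80 kg left
truck 5: place 17 kg, 63 kg left
truck 5: place 17 kg, 46 kg left
truck 5: place 16 kg, 30 kg left
truck 3: place 9 kg, 2 kg left
truck 5: place 8 kg, 22 kg left
Final trucks: [73,27] [68,30] [63,26,9] [53,23,20] [20,17,17,16,8].

5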